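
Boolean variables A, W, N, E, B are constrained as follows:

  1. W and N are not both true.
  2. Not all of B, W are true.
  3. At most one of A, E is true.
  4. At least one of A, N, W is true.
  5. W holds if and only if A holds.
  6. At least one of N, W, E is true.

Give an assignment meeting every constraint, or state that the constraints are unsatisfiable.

A: False, W: False, N: True, E: True, B: False

  (1) W=F, N=T — not both ✓
  (2) {B, W}: 0/2 true — not all ✓
  (3) {A, E}: 1 true — at most one ✓
  (4) {A, N, W}: 1 true — at least one ✓
  (5) W=F, A=F — same ✓
  (6) {N, W, E}: 2 true — at least one ✓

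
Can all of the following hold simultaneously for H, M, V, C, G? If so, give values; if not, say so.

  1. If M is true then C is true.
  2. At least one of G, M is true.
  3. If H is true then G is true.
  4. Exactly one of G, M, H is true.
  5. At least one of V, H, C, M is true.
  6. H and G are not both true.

H = False; M = False; V = False; C = True; G = True

  (1) M=F ⇒ C: vacuous ✓
  (2) {G, M}: 1 true — at least one ✓
  (3) H=F ⇒ G: vacuous ✓
  (4) {G, M, H}: 1 true — exactly one ✓
  (5) {V, H, C, M}: 1 true — at least one ✓
  (6) H=F, G=T — not both ✓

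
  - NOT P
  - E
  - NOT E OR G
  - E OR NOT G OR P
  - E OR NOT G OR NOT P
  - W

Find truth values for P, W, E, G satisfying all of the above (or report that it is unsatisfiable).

Unit clause (NOT P) forces P = False.
Unit clause (E) forces E = True.
In (NOT E OR G) only G is left, so G = True.
Unit clause (W) forces W = True.
Check each clause:
  (NOT P): NOT P holds.
  (E): E holds.
  (NOT E OR G): G holds.
  (E OR NOT G OR P): E holds.
  (E OR NOT G OR NOT P): E holds.
  (W): W holds.
All clauses satisfied.

P = False, W = True, E = True, G = True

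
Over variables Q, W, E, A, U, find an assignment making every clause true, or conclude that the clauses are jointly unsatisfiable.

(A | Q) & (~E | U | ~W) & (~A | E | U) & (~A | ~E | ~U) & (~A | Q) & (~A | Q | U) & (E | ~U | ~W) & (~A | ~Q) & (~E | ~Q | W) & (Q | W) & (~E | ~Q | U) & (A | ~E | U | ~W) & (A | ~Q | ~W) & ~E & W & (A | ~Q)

No satisfying assignment exists.

Case Q = True:
  (~A | ~Q) forces A = False.
  Clause (A | ~Q) is falsified — contradiction.
Case Q = False:
  (A | Q) forces A = True.
  Clause (~A | Q) is falsified — contradiction.
Both cases fail, so the formula is unsatisfiable.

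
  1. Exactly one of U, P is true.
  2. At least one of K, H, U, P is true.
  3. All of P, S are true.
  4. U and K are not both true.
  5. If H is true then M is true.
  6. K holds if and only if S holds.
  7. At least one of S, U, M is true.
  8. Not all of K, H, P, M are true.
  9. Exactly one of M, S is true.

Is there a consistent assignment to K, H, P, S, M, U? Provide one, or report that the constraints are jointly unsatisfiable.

K=T; H=F; P=T; S=T; M=F; U=F

  (1) {U, P}: 1 true — exactly one ✓
  (2) {K, H, U, P}: 2 true — at least one ✓
  (3) {P, S}: all 2 true ✓
  (4) U=F, K=T — not both ✓
  (5) H=F ⇒ M: vacuous ✓
  (6) K=T, S=T — same ✓
  (7) {S, U, M}: 1 true — at least one ✓
  (8) {K, H, P, M}: 2/4 true — not all ✓
  (9) {M, S}: 1 true — exactly one ✓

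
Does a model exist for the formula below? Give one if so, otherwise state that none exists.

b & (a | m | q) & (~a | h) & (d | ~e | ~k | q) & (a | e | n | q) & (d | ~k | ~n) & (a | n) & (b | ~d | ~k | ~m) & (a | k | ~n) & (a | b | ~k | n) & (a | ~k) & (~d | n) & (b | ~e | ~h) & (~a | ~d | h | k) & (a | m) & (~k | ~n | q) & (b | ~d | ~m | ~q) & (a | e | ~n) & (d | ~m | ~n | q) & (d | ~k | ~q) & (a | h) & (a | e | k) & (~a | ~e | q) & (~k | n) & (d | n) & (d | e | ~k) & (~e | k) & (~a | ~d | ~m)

Unit clause (b) forces b = True.
Try n = False:
  (a | n) forces a = True.
  (~a | h) forces h = True.
  (~d | n) forces d = False.
  clause (d | n) is falsified — backtrack.
So n = True.
Set a = True.
  then (~a | h) forces h = True.
Set d = True.
  then (~a | ~d | ~m) forces m = False.
Set k = True.
  then (~k | ~n | q) forces q = True.
Set e = True.
All clauses satisfied.

n=T, a=T, d=T, k=T, e=T, m=F, q=T, h=T, b=T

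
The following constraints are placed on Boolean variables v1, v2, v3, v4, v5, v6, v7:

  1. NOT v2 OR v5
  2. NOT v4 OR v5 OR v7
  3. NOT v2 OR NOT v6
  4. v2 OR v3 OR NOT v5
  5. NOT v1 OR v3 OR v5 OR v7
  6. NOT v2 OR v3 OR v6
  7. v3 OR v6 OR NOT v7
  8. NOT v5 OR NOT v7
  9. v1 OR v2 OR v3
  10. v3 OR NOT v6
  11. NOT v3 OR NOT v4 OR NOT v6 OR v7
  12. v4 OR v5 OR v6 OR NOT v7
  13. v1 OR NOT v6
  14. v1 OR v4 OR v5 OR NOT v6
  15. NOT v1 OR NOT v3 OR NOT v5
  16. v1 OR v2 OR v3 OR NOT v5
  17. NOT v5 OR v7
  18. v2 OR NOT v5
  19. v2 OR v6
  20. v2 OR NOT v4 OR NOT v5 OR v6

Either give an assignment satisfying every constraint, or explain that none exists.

Set v1 = True.
Try v2 = True:
  (NOT v2 OR v5) forces v5 = True.
  (NOT v2 OR NOT v6) forces v6 = False.
  (NOT v2 OR v3 OR v6) forces v3 = True.
  clause (NOT v1 OR NOT v3 OR NOT v5) is falsified — backtrack.
So v2 = False.
  then (v2 OR NOT v5) forces v5 = False.
  then (v2 OR v6) forces v6 = True.
  then (v3 OR NOT v6) forces v3 = True.
Set v4 = True.
  then (NOT v4 OR v5 OR v7) forces v7 = True.
All clauses satisfied.

v1 = True, v2 = False, v3 = True, v4 = True, v5 = False, v6 = True, v7 = True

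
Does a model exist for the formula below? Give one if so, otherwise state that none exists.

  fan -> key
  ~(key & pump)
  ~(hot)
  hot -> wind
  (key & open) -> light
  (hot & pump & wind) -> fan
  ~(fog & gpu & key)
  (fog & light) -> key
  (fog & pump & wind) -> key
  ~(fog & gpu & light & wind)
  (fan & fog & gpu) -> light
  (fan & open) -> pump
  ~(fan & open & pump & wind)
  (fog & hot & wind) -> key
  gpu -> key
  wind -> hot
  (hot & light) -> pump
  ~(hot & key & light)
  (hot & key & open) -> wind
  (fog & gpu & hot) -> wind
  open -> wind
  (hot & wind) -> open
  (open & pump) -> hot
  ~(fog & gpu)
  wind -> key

Unit clause (~hot) forces hot = False.
In (hot | ~wind) only ~wind is left, so wind = False.
In (~open | wind) only ~open is left, so open = False.
Set pump = True.
  then (~key | ~pump) forces key = False.
  then (~gpu | key) forces gpu = False.
  then (~fan | key) forces fan = False.
Set light = True.
  then (~fog | key | ~light) forces fog = False.
All clauses satisfied.

pump=T, key=F, gpu=F, wind=F, open=F, light=T, fan=F, hot=F, fog=F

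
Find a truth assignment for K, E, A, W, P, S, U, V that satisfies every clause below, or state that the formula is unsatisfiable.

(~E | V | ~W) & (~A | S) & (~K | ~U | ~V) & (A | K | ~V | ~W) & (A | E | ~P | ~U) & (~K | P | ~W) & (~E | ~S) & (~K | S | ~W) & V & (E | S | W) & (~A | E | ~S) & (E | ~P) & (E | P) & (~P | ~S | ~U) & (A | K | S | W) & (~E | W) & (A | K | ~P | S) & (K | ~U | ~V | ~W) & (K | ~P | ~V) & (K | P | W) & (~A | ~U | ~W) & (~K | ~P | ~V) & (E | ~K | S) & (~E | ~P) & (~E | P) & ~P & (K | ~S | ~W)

No satisfying assignment exists.

Case P = True:
  Clause (~P) is falsified — contradiction.
Case P = False:
  (V) forces V = True.
  (E | P) forces E = True.
  Clause (~E | P) is falsified — contradiction.
Both cases fail, so the formula is unsatisfiable.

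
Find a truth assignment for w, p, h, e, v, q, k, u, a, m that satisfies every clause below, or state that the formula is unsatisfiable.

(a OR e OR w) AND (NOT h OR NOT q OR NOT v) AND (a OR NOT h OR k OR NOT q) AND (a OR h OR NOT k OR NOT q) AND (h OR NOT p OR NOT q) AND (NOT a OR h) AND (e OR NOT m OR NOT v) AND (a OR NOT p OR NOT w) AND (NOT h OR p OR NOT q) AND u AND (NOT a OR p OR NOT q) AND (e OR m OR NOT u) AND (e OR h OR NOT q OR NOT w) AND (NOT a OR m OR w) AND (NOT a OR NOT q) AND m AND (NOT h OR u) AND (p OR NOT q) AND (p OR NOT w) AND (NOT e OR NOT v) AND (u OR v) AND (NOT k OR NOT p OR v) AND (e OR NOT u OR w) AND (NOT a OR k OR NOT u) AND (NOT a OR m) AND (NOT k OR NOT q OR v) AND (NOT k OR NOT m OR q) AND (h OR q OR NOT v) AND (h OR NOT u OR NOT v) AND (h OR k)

w=F; p=T; h=T; e=T; v=F; q=F; k=F; u=T; a=F; m=T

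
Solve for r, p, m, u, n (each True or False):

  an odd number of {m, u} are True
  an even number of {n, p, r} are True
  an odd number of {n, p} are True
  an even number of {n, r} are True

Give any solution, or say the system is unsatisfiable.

r: True, p: False, m: False, u: True, n: True

{m, u}: 1 true → odd ✓
{n, p, r}: 2 true → even ✓
{n, p}: 1 true → odd ✓
{n, r}: 2 true → even ✓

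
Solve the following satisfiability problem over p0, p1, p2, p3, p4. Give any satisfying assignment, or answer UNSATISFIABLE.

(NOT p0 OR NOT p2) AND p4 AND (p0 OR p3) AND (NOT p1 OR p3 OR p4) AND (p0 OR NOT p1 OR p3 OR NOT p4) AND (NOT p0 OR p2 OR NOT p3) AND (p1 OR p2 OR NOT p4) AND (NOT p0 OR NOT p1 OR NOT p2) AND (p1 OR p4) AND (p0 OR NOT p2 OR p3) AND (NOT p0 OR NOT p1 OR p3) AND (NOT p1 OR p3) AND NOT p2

p0: False, p1: True, p2: False, p3: True, p4: True

Unit clause (p4) forces p4 = True.
Unit clause (NOT p2) forces p2 = False.
In (p1 OR p2 OR NOT p4) only p1 is left, so p1 = True.
In (NOT p1 OR p3) only p3 is left, so p3 = True.
In (NOT p0 OR p2 OR NOT p3) only NOT p0 is left, so p0 = False.
All clauses satisfied.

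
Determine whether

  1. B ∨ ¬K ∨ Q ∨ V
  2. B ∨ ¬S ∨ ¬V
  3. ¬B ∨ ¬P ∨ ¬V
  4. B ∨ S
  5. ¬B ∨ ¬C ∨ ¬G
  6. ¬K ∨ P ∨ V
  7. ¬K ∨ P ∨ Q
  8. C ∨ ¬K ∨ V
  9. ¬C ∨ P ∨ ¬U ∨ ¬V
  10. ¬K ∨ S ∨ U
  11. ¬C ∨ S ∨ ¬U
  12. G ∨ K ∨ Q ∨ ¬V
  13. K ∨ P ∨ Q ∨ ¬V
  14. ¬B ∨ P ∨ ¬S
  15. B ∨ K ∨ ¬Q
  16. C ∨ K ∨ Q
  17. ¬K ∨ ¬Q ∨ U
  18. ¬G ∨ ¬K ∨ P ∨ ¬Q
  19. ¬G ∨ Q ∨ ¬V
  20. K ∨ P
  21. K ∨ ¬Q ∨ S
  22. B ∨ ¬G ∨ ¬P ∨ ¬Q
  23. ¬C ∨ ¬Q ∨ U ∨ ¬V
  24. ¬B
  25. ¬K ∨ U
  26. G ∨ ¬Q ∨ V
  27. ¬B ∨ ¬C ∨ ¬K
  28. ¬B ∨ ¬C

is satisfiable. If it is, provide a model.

U = True; Q = False; C = True; K = False; B = False; G = True; S = True; V = False; P = True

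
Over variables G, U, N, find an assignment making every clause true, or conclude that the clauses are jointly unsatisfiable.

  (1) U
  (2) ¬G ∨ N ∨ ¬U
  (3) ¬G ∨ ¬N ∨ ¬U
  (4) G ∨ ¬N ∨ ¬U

G = False, U = True, N = False

Unit clause (U) forces U = True.
Try G = True:
  (¬G ∨ N ∨ ¬U) forces N = True.
  clause (¬G ∨ ¬N ∨ ¬U) is falsified — backtrack.
So G = False.
  then (G ∨ ¬N ∨ ¬U) forces N = False.
Check each clause:
  (U): U holds.
  (¬G ∨ N ∨ ¬U): ¬G holds.
  (¬G ∨ ¬N ∨ ¬U): ¬G holds.
  (G ∨ ¬N ∨ ¬U): ¬N holds.
All clauses satisfied.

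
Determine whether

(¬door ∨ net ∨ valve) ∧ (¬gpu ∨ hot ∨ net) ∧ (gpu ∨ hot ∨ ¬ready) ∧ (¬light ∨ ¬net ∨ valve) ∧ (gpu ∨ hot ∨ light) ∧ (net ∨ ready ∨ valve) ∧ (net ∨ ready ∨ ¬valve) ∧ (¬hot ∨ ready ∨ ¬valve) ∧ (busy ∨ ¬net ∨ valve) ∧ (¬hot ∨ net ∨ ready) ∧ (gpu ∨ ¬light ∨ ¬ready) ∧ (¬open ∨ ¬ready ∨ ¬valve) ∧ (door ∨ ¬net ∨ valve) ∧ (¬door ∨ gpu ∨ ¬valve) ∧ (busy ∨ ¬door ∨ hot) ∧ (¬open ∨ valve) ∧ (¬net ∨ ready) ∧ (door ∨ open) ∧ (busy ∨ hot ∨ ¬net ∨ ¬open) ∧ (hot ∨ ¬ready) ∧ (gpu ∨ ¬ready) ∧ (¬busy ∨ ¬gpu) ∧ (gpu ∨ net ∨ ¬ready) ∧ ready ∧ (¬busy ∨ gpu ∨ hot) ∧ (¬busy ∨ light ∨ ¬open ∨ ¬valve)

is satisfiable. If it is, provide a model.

hot=T, open=F, ready=T, net=T, gpu=T, door=T, light=T, busy=F, valve=T

Unit clause (ready) forces ready = True.
In (hot ∨ ¬ready) only hot is left, so hot = True.
In (gpu ∨ ¬ready) only gpu is left, so gpu = True.
In (¬busy ∨ ¬gpu) only ¬busy is left, so busy = False.
Try open = True:
  (¬open ∨ ¬ready ∨ ¬valve) forces valve = False.
  clause (¬open ∨ valve) is falsified — backtrack.
So open = False.
  then (door ∨ open) forces door = True.
Set net = True.
  then (busy ∨ ¬net ∨ valve) forces valve = True.
Set light = True.
All clauses satisfied.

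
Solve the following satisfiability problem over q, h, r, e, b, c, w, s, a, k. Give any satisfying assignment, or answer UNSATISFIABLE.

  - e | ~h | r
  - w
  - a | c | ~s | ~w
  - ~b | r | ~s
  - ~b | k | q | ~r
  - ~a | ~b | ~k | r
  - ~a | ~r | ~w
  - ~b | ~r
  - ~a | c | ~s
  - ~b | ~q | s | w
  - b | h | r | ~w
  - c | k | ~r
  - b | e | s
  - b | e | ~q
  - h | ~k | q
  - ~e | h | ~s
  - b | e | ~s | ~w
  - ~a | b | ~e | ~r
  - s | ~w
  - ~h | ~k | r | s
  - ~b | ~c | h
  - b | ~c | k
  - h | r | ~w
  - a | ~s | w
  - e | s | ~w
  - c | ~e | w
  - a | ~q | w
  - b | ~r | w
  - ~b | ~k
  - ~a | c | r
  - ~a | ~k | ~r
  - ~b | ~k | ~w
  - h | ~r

q: True, h: True, r: False, e: True, b: False, c: True, w: True, s: True, a: True, k: True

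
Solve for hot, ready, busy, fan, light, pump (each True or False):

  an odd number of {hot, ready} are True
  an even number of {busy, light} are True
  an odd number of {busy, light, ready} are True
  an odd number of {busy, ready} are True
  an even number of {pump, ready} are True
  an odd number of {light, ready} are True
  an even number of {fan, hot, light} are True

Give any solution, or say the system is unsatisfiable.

hot: False, ready: True, busy: False, fan: False, light: False, pump: True

{hot, ready}: 1 true → odd ✓
{busy, light}: 0 true → even ✓
{busy, light, ready}: 1 true → odd ✓
{busy, ready}: 1 true → odd ✓
{pump, ready}: 2 true → even ✓
{light, ready}: 1 true → odd ✓
{fan, hot, light}: 0 true → even ✓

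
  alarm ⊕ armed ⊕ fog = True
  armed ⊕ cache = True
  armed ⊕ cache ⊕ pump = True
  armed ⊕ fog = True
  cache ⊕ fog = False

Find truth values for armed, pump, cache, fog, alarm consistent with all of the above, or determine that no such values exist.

armed = True, pump = False, cache = False, fog = False, alarm = False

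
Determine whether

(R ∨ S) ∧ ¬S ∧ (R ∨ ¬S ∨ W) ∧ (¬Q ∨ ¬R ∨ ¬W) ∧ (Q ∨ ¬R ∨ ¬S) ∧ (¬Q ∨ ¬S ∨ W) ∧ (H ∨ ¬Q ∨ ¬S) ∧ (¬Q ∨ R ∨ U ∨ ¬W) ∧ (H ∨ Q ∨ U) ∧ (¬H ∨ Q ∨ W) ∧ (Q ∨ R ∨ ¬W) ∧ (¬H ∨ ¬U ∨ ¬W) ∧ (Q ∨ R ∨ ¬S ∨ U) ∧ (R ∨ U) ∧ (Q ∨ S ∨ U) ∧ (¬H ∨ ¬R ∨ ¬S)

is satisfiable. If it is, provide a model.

Q: True, H: False, R: True, W: False, S: False, U: True

Unit clause (¬S) forces S = False.
In (R ∨ S) only R is left, so R = True.
Set Q = True.
  then (¬Q ∨ ¬R ∨ ¬W) forces W = False.
Set H = False.
Set U = True.
All clauses satisfied.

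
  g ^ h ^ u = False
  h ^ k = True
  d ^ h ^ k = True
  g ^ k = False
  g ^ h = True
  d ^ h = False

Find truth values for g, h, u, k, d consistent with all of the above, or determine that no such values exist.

g = True; h = False; u = True; k = True; d = False

g ^ h ^ u = T ^ F ^ T = False ✓
h ^ k = F ^ T = True ✓
d ^ h ^ k = F ^ F ^ T = True ✓
g ^ k = T ^ T = False ✓
g ^ h = T ^ F = True ✓
d ^ h = F ^ F = False ✓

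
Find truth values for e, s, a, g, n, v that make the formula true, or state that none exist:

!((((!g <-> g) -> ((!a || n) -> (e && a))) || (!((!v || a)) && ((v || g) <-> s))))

Unsatisfiable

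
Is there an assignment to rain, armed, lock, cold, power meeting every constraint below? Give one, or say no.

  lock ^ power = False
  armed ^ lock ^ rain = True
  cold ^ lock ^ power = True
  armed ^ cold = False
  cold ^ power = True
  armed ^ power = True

rain: False; armed: True; lock: False; cold: True; power: False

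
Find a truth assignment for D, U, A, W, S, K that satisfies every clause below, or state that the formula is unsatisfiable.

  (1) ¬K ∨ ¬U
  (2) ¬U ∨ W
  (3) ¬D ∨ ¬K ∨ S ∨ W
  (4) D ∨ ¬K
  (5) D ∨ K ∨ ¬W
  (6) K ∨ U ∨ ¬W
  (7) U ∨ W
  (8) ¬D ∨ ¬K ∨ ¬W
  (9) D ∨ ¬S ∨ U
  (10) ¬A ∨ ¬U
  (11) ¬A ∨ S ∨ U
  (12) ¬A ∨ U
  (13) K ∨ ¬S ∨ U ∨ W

Set D = True.
Try U = False:
  (U ∨ W) forces W = True.
  (K ∨ U ∨ ¬W) forces K = True.
  clause (¬D ∨ ¬K ∨ ¬W) is falsified — backtrack.
So U = True.
  then (¬K ∨ ¬U) forces K = False.
  then (¬U ∨ W) forces W = True.
  then (¬A ∨ ¬U) forces A = False.
Set S = True.
All clauses satisfied.

D = True; U = True; A = False; W = True; S = True; K = False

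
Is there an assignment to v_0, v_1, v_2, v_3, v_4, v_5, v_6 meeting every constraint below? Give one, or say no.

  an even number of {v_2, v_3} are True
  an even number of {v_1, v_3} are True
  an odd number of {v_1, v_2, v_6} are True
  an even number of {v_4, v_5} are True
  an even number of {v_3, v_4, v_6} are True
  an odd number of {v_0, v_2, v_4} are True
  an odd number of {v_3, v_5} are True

v_0=F, v_1=T, v_2=T, v_3=T, v_4=F, v_5=F, v_6=T

{v_2, v_3}: 2 true → even ✓
{v_1, v_3}: 2 true → even ✓
{v_1, v_2, v_6}: 3 true → odd ✓
{v_4, v_5}: 0 true → even ✓
{v_3, v_4, v_6}: 2 true → even ✓
{v_0, v_2, v_4}: 1 true → odd ✓
{v_3, v_5}: 1 true → odd ✓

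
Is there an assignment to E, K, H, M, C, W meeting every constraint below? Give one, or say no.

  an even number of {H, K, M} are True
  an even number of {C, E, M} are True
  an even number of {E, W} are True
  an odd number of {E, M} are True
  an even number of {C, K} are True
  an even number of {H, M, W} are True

E: True, K: True, H: True, M: False, C: True, W: True

{H, K, M}: 2 true → even ✓
{C, E, M}: 2 true → even ✓
{E, W}: 2 true → even ✓
{E, M}: 1 true → odd ✓
{C, K}: 2 true → even ✓
{H, M, W}: 2 true → even ✓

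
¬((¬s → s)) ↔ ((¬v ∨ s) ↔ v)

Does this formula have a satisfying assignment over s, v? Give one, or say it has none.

s: True, v: False

  ¬((¬s → s)) ↔ ((¬v ∨ s) ↔ v) = True
    ¬((¬s → s)) = False
      ¬s → s = True
        ¬s = False
    (¬v ∨ s) ↔ v = False
      ¬v ∨ s = True
        ¬v = True
The formula evaluates to True.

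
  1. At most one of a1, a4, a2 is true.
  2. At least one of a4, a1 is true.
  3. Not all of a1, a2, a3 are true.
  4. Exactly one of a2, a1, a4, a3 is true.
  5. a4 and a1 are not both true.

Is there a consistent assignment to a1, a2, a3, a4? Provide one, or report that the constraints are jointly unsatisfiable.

a1 = True; a2 = False; a3 = False; a4 = False

  (1) {a1, a4, a2}: 1 true — at most one ✓
  (2) {a4, a1}: 1 true — at least one ✓
  (3) {a1, a2, a3}: 1/3 true — not all ✓
  (4) {a2, a1, a4, a3}: 1 true — exactly one ✓
  (5) a4=F, a1=T — not both ✓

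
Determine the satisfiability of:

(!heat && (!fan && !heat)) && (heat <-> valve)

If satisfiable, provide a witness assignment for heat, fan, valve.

heat: False, fan: False, valve: False

  !heat && (!fan && !heat) = True
    !heat = True
    !fan && !heat = True
      !fan = True
      !heat = True
  heat <-> valve = True
Both conjuncts True, so the formula holds.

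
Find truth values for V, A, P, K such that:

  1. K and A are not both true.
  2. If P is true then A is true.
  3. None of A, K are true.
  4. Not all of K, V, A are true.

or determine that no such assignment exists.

V=F; A=F; P=F; K=F

  (1) K=F, A=F — not both ✓
  (2) P=F ⇒ A: vacuous ✓
  (3) {A, K}: 0 true — none ✓
  (4) {K, V, A}: 0/3 true — not all ✓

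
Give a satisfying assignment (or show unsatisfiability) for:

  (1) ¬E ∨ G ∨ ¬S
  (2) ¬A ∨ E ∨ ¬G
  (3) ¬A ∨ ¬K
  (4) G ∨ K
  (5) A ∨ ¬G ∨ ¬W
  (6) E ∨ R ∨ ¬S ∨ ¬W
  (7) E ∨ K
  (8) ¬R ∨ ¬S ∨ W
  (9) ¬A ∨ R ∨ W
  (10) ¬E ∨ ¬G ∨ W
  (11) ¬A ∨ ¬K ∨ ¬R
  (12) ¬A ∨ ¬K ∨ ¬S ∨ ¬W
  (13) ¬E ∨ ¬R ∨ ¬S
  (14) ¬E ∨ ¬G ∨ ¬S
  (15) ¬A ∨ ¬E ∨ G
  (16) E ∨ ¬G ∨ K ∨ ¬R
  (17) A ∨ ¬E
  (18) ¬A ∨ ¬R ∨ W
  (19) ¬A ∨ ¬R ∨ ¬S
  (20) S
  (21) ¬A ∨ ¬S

Unit clause (S) forces S = True.
In (¬A ∨ ¬S) only ¬A is left, so A = False.
In (A ∨ ¬E) only ¬E is left, so E = False.
In (E ∨ K) only K is left, so K = True.
Set W = False.
  then (¬R ∨ ¬S ∨ W) forces R = False.
Set G = True.
All clauses satisfied.

W: False, G: True, R: False, K: True, S: True, E: False, A: False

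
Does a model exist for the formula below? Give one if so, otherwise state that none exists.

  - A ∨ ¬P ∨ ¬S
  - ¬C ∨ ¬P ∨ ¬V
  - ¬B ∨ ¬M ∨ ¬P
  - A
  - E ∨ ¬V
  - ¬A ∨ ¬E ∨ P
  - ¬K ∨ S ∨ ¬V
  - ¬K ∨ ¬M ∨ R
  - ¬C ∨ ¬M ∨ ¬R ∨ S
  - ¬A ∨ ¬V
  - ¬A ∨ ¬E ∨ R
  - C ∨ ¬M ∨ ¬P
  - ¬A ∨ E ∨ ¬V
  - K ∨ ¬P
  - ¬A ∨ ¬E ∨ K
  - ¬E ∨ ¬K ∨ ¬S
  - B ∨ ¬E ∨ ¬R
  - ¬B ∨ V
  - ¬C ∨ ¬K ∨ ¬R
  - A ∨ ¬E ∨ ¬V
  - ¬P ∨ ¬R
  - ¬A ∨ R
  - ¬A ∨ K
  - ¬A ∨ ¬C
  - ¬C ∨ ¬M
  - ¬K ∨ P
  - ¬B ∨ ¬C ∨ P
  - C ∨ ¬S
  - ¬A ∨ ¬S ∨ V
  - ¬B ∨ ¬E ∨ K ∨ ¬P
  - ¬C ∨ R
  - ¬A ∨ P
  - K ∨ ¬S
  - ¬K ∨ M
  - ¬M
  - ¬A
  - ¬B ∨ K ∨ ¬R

The formula is unsatisfiable.

Case A = True:
  Clause (¬A) is falsified — contradiction.
Case A = False:
  Clause (A) is falsified — contradiction.
Both cases fail, so the formula is unsatisfiable.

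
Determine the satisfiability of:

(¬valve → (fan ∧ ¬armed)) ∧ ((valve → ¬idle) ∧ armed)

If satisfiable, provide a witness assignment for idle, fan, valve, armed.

idle = False; fan = True; valve = True; armed = True

  ¬valve → (fan ∧ ¬armed) = True
    ¬valve = False
    fan ∧ ¬armed = False
      ¬armed = False
  (valve → ¬idle) ∧ armed = True
    valve → ¬idle = True
      ¬idle = True
Both conjuncts True, so the formula holds.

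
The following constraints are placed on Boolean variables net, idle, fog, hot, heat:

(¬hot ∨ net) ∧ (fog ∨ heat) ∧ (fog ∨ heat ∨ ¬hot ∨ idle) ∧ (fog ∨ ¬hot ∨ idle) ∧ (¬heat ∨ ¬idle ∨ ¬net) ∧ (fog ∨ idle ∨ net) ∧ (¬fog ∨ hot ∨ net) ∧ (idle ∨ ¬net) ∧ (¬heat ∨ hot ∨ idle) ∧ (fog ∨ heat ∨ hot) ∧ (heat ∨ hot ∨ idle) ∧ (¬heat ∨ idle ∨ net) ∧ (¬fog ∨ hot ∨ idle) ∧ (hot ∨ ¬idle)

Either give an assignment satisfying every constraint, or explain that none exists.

Try net = False:
  (¬hot ∨ net) forces hot = False.
  (¬fog ∨ hot ∨ net) forces fog = False.
  (fog ∨ heat) forces heat = True.
  (fog ∨ idle ∨ net) forces idle = True.
  clause (hot ∨ ¬idle) is falsified — backtrack.
So net = True.
  then (idle ∨ ¬net) forces idle = True.
  then (hot ∨ ¬idle) forces hot = True.
  then (¬heat ∨ ¬idle ∨ ¬net) forces heat = False.
  then (fog ∨ heat) forces fog = True.
All clauses satisfied.

net = True; idle = True; fog = True; hot = True; heat = False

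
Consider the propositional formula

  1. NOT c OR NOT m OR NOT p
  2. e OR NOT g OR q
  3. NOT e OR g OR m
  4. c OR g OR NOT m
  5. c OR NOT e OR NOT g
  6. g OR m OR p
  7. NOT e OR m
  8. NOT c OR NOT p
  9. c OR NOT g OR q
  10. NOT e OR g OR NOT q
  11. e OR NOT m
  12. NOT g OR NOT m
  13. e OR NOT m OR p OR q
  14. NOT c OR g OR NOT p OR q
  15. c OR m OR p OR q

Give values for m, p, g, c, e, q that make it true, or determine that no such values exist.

Set m = False.
  then (NOT e OR m) forces e = False.
Set p = True.
  then (NOT c OR NOT p) forces c = False.
Set g = False.
Set q = False.
All clauses satisfied.

m=F; p=T; g=F; c=F; e=F; q=F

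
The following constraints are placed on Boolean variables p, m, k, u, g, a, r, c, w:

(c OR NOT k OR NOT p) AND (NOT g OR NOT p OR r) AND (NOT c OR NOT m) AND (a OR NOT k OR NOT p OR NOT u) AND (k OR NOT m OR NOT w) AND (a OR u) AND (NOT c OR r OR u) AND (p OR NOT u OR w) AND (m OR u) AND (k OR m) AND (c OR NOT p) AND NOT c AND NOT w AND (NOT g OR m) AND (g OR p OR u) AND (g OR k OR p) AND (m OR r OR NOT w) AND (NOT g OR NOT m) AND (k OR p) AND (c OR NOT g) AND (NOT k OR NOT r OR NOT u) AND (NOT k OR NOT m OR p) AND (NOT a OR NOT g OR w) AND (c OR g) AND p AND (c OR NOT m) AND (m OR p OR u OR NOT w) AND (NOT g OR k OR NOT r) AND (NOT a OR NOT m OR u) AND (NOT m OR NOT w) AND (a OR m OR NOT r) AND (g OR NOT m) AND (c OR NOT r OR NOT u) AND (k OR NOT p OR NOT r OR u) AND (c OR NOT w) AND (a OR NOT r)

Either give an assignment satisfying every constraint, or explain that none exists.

UNSATISFIABLE

Case p = True:
  (c OR NOT p) forces c = True.
  Clause (NOT c) is falsified — contradiction.
Case p = False:
  Clause (p) is falsified — contradiction.
Both cases fail, so the formula is unsatisfiable.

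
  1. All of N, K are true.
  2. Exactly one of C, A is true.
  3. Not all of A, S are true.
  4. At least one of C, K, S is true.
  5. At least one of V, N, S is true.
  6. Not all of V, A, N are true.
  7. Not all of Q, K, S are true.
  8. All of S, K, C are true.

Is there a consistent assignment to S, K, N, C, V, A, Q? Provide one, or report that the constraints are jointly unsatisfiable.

S = True; K = True; N = True; C = True; V = True; A = False; Q = False

  (1) {N, K}: all 2 true ✓
  (2) {C, A}: 1 true — exactly one ✓
  (3) {A, S}: 1/2 true — not all ✓
  (4) {C, K, S}: 3 true — at least one ✓
  (5) {V, N, S}: 3 true — at least one ✓
  (6) {V, A, N}: 2/3 true — not all ✓
  (7) {Q, K, S}: 2/3 true — not all ✓
  (8) {S, K, C}: all 3 true ✓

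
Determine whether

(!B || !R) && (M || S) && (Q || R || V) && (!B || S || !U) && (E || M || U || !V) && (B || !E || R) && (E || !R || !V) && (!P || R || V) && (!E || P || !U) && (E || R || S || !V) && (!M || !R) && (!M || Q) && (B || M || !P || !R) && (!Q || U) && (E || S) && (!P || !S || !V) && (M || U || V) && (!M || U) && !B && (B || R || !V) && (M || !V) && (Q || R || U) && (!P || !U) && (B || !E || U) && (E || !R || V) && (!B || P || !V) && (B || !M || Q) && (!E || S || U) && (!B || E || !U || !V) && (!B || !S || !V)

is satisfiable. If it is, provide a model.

M: False, S: True, U: True, P: False, B: False, V: False, Q: True, E: False, R: False

Unit clause (!B) forces B = False.
Set M = False.
  then (M || S) forces S = True.
  then (M || !V) forces V = False.
  then (M || U || V) forces U = True.
  then (!P || !U) forces P = False.
  then (!E || P || !U) forces E = False.
  then (E || !R || V) forces R = False.
  then (Q || R || V) forces Q = True.
All clauses satisfied.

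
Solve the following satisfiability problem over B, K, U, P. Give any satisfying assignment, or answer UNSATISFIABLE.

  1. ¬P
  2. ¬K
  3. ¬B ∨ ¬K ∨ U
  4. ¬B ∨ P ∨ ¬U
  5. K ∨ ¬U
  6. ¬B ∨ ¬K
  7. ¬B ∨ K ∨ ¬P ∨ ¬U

B = True, K = False, U = False, P = False

Unit clause (¬P) forces P = False.
Unit clause (¬K) forces K = False.
In (K ∨ ¬U) only ¬U is left, so U = False.
Set B = True.
Check each clause:
  (¬P): ¬P holds.
  (¬K): ¬K holds.
  (¬B ∨ ¬K ∨ U): ¬K holds.
  (¬B ∨ P ∨ ¬U): ¬U holds.
  (K ∨ ¬U): ¬U holds.
  (¬B ∨ ¬K): ¬K holds.
  (¬B ∨ K ∨ ¬P ∨ ¬U): ¬P holds.
All clauses satisfied.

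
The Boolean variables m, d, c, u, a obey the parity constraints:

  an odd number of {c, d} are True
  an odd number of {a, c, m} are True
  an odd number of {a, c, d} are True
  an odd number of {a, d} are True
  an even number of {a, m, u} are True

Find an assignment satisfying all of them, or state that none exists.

m=T; d=T; c=F; u=T; a=F

{c, d}: 1 true → odd ✓
{a, c, m}: 1 true → odd ✓
{a, c, d}: 1 true → odd ✓
{a, d}: 1 true → odd ✓
{a, m, u}: 2 true → even ✓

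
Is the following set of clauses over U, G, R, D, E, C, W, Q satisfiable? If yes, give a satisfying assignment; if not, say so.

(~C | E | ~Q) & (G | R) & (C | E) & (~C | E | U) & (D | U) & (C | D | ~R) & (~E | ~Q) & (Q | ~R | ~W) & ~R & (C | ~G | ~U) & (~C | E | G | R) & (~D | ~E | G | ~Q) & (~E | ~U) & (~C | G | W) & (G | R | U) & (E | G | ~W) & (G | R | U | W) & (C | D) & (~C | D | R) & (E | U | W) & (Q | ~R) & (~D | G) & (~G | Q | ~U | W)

U: False, G: True, R: False, D: True, E: True, C: False, W: True, Q: False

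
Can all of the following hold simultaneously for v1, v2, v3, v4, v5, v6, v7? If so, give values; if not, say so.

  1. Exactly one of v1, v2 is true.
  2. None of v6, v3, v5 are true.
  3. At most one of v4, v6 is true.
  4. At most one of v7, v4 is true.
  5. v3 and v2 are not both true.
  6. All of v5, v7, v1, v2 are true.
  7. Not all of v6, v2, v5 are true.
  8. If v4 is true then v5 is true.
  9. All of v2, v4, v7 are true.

UNSATISFIABLE

Case v5 = True:
  Constraint (2) is violated (v5=T) — contradiction.
Case v5 = False:
  Constraint (6) is violated (v5=F) — contradiction.
Both cases fail — unsatisfiable.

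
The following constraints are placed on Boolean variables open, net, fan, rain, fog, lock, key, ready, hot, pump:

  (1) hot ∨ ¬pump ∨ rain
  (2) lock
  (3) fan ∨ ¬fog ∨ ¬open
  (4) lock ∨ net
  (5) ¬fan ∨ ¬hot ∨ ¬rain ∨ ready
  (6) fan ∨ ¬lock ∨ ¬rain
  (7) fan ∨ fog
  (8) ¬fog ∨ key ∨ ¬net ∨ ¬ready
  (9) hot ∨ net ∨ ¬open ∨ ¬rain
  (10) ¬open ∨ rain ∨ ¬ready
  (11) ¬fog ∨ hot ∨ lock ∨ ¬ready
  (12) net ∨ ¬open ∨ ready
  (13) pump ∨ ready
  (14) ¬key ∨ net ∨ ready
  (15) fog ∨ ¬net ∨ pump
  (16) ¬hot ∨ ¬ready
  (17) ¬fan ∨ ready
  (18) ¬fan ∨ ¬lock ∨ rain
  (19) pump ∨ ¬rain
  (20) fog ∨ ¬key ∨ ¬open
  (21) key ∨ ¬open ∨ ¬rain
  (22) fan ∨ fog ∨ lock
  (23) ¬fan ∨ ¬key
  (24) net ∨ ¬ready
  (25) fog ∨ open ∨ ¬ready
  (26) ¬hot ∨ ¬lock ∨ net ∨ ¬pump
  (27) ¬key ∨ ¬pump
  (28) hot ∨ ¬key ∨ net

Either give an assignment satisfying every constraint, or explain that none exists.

Unit clause (lock) forces lock = True.
Set open = False.
Set net = True.
Set fan = False.
  then (fan ∨ ¬lock ∨ ¬rain) forces rain = False.
  then (fan ∨ fog) forces fog = True.
Set key = True.
  then (¬key ∨ ¬pump) forces pump = False.
  then (pump ∨ ready) forces ready = True.
  then (¬hot ∨ ¬ready) forces hot = False.
All clauses satisfied.

open = False; net = True; fan = False; rain = False; fog = True; lock = True; key = True; ready = True; hot = False; pump = False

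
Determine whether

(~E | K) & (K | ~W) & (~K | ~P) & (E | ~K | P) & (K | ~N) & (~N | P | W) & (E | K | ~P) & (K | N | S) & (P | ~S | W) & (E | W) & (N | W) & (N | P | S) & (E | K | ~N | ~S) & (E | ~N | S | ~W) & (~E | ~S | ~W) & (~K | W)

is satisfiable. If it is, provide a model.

Try E = False:
  (E | W) forces W = True.
  (K | ~W) forces K = True.
  (~K | ~P) forces P = False.
  clause (E | ~K | P) is falsified — backtrack.
So E = True.
  then (~E | K) forces K = True.
  then (~K | ~P) forces P = False.
  then (~K | W) forces W = True.
  then (~E | ~S | ~W) forces S = False.
  then (N | P | S) forces N = True.
All clauses satisfied.

E = True; W = True; N = True; K = True; S = False; P = False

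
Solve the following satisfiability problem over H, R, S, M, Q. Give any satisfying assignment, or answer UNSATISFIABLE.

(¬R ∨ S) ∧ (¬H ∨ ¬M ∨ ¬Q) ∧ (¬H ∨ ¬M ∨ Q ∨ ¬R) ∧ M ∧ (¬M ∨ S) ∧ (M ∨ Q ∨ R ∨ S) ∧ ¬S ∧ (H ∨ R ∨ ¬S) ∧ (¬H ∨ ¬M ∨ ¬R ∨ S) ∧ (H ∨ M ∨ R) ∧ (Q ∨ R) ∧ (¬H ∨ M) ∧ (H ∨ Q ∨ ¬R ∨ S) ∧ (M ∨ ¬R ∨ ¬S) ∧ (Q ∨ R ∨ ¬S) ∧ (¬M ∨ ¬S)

The formula is unsatisfiable.

Case M = True:
  (¬M ∨ S) forces S = True.
  Clause (¬S) is falsified — contradiction.
Case M = False:
  Clause (M) is falsified — contradiction.
Both cases fail, so the formula is unsatisfiable.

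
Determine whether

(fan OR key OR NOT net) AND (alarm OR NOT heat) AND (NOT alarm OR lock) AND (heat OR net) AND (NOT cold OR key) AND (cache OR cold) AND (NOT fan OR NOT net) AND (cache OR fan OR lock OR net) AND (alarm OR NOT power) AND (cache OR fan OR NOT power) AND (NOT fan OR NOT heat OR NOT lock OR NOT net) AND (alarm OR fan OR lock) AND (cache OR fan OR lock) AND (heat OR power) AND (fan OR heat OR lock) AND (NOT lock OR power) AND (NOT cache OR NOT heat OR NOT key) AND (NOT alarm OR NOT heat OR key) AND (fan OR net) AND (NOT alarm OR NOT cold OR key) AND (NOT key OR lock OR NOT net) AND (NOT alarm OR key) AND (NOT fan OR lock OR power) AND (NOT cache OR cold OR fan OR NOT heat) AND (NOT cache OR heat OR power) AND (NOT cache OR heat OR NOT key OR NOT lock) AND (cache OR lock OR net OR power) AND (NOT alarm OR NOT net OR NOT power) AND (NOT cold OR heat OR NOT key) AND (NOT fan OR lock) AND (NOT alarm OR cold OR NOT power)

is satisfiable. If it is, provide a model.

power: True; fan: True; cold: True; alarm: True; net: False; lock: True; heat: True; key: True; cache: False

Set power = True.
  then (alarm OR NOT power) forces alarm = True.
  then (NOT alarm OR key) forces key = True.
  then (NOT alarm OR NOT net OR NOT power) forces net = False.
  then (NOT alarm OR cold OR NOT power) forces cold = True.
  then (NOT alarm OR lock) forces lock = True.
  then (heat OR net) forces heat = True.
  then (NOT cache OR NOT heat OR NOT key) forces cache = False.
  then (fan OR net) forces fan = True.
All clauses satisfied.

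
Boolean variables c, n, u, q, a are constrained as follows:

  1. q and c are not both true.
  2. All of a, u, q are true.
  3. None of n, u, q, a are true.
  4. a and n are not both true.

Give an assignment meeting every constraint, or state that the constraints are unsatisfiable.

No satisfying assignment exists.

Case u = True:
  Constraint (3) is violated (u=T) — contradiction.
Case u = False:
  Constraint (2) is violated (u=F) — contradiction.
Both cases fail — unsatisfiable.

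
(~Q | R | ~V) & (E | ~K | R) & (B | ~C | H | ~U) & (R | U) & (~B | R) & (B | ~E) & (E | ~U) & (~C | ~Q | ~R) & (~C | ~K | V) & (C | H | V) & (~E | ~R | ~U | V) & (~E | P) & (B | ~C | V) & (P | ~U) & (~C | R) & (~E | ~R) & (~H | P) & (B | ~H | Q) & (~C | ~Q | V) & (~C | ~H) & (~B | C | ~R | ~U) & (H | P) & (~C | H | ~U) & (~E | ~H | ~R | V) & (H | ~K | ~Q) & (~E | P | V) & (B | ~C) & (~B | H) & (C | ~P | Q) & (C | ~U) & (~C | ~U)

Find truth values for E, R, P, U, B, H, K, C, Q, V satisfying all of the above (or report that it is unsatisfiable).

Try E = True:
  (B | ~E) forces B = True.
  (~B | R) forces R = True.
  clause (~E | ~R) is falsified — backtrack.
So E = False.
  then (E | ~U) forces U = False.
  then (R | U) forces R = True.
Set P = True.
Set B = False.
  then (B | ~C) forces C = False.
  then (C | ~P | Q) forces Q = True.
Set H = False.
  then (C | H | V) forces V = True.
  then (H | ~K | ~Q) forces K = False.
All clauses satisfied.

E = False, R = True, P = True, U = False, B = False, H = False, K = False, C = False, Q = True, V = True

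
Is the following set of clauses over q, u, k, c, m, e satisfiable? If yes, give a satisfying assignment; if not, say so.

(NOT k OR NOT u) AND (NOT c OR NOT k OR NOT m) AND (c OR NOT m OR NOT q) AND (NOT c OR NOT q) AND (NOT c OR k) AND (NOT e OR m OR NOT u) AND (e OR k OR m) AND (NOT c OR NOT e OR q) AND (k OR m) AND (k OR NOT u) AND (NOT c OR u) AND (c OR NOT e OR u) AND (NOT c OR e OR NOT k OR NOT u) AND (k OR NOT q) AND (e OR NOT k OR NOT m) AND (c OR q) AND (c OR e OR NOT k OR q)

q = True; u = False; k = True; c = False; m = False; e = False

Try q = False:
  (c OR q) forces c = True.
  (NOT c OR k) forces k = True.
  (NOT k OR NOT u) forces u = False.
  clause (NOT c OR u) is falsified — backtrack.
So q = True.
  then (NOT c OR NOT q) forces c = False.
  then (k OR NOT q) forces k = True.
  then (NOT k OR NOT u) forces u = False.
  then (c OR NOT m OR NOT q) forces m = False.
  then (c OR NOT e OR u) forces e = False.
All clauses satisfied.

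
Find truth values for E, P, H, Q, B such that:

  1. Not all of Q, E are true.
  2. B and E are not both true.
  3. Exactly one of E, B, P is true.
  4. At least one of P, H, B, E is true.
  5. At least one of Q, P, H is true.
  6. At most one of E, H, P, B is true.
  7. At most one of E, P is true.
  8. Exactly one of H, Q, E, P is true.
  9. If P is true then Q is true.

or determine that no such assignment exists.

E = False, P = False, H = False, Q = True, B = True

  (1) {Q, E}: 1/2 true — not all ✓
  (2) B=T, E=F — not both ✓
  (3) {E, B, P}: 1 true — exactly one ✓
  (4) {P, H, B, E}: 1 true — at least one ✓
  (5) {Q, P, H}: 1 true — at least one ✓
  (6) {E, H, P, B}: 1 true — at most one ✓
  (7) {E, P}: 0 true — at most one ✓
  (8) {H, Q, E, P}: 1 true — exactly one ✓
  (9) P=F ⇒ Q: vacuous ✓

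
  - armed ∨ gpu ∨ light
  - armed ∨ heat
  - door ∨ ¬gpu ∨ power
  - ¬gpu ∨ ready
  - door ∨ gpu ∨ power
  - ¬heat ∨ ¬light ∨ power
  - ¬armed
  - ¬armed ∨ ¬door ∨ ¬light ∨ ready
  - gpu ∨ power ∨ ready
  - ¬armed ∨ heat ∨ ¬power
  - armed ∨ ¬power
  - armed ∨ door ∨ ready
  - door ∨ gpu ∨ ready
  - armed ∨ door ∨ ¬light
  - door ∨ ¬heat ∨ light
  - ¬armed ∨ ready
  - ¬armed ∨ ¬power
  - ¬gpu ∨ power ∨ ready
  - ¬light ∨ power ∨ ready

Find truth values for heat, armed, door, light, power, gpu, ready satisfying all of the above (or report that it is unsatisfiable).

Unit clause (¬armed) forces armed = False.
In (armed ∨ ¬power) only ¬power is left, so power = False.
In (armed ∨ heat) only heat is left, so heat = True.
In (¬heat ∨ ¬light ∨ power) only ¬light is left, so light = False.
In (door ∨ ¬heat ∨ light) only door is left, so door = True.
In (armed ∨ gpu ∨ light) only gpu is left, so gpu = True.
In (¬gpu ∨ ready) only ready is left, so ready = True.
All clauses satisfied.

heat = True, armed = False, door = True, light = False, power = False, gpu = True, ready = True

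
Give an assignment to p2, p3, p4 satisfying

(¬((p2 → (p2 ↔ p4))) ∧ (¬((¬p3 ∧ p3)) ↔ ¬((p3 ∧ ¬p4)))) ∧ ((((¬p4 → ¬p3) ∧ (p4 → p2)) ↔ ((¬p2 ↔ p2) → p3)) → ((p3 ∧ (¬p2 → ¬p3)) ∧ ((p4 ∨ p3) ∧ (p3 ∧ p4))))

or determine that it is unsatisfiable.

No satisfying assignment exists.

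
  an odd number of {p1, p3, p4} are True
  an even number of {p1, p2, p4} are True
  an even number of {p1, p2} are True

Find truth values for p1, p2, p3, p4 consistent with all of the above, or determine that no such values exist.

p1 = True; p2 = True; p3 = False; p4 = False

{p1, p3, p4}: 1 true → odd ✓
{p1, p2, p4}: 2 true → even ✓
{p1, p2}: 2 true → even ✓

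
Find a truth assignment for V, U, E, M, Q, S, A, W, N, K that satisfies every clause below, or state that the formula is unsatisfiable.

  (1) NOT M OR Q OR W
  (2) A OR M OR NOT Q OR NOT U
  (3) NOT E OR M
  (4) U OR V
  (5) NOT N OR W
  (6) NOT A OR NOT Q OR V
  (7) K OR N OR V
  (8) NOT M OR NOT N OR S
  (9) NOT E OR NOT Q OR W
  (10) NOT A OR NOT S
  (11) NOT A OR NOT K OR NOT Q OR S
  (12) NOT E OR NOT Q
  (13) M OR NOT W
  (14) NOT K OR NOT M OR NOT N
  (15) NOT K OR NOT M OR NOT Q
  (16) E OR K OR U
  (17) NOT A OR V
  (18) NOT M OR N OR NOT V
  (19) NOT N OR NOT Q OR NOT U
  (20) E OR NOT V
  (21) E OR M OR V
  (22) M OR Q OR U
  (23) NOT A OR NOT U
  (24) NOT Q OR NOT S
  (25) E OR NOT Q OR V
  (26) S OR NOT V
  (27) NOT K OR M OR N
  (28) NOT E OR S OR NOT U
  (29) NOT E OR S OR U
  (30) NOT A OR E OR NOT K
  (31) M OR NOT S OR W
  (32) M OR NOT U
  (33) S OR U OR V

Set V = True.
  then (E OR NOT V) forces E = True.
  then (S OR NOT V) forces S = True.
  then (NOT E OR M) forces M = True.
  then (NOT A OR NOT S) forces A = False.
  then (NOT E OR NOT Q) forces Q = False.
  then (NOT M OR N OR NOT V) forces N = True.
  then (NOT M OR Q OR W) forces W = True.
  then (NOT K OR NOT M OR NOT N) forces K = False.
Set U = False.
All clauses satisfied.

V=T, U=F, E=T, M=T, Q=F, S=T, A=F, W=T, N=T, K=F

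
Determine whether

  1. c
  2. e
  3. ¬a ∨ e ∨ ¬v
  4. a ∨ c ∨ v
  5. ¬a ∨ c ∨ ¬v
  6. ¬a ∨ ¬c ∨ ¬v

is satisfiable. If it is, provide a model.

v = True; c = True; a = False; e = True

Unit clause (c) forces c = True.
Unit clause (e) forces e = True.
Set v = True.
  then (¬a ∨ ¬c ∨ ¬v) forces a = False.
Check each clause:
  (c): c holds.
  (e): e holds.
  (¬a ∨ e ∨ ¬v): ¬a holds.
  (a ∨ c ∨ v): c holds.
  (¬a ∨ c ∨ ¬v): ¬a holds.
  (¬a ∨ ¬c ∨ ¬v): ¬a holds.
All clauses satisfied.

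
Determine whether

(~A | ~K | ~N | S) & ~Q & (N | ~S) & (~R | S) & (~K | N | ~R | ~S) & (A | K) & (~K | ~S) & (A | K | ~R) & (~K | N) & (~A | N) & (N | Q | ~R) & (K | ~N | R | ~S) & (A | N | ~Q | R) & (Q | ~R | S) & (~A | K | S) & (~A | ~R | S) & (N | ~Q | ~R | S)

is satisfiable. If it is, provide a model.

R = True, Q = False, S = True, A = True, K = False, N = True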